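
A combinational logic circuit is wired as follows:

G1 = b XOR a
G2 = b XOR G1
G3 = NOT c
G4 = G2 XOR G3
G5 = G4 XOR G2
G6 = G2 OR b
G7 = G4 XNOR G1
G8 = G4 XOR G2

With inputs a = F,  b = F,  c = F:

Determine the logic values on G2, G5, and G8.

G1 = b XOR a = F XOR F = F
G2 = b XOR G1 = F XOR F = F
G3 = NOT c = NOT F = T
G4 = G2 XOR G3 = F XOR T = T
G5 = G4 XOR G2 = T XOR F = T
G8 = G4 XOR G2 = T XOR F = T

G2 = F, G5 = T, G8 = T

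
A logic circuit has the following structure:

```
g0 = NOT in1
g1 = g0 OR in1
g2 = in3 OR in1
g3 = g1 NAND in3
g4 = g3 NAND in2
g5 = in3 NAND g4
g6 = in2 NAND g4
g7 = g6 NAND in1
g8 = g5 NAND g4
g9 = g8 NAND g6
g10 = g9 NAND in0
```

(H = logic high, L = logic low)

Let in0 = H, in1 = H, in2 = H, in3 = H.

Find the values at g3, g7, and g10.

g3 = L, g7 = H, g10 = L

g0 = NOT in1 = NOT H = L
g1 = g0 OR in1 = L OR H = H
g3 = g1 NAND in3 = H NAND H = L
g4 = g3 NAND in2 = L NAND H = H
g5 = in3 NAND g4 = H NAND H = L
g6 = in2 NAND g4 = H NAND H = L
g7 = g6 NAND in1 = L NAND H = H
g8 = g5 NAND g4 = L NAND H = H
g9 = g8 NAND g6 = H NAND L = H
g10 = g9 NAND in0 = H NAND H = L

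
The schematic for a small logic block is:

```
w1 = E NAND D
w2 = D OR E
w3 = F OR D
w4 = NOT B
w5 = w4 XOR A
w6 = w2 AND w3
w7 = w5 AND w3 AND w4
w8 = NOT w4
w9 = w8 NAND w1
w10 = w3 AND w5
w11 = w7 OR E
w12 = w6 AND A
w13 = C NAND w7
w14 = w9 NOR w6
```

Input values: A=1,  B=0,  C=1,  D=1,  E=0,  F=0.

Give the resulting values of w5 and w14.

w1 = E NAND D = 0 NAND 1 = 1
w2 = D OR E = 1 OR 0 = 1
w3 = F OR D = 0 OR 1 = 1
w4 = NOT B = NOT 0 = 1
w5 = w4 XOR A = 1 XOR 1 = 0
w6 = w2 AND w3 = 1 AND 1 = 1
w8 = NOT w4 = NOT 1 = 0
w9 = w8 NAND w1 = 0 NAND 1 = 1
w14 = w9 NOR w6 = 1 NOR 1 = 0

w5 = 0; w14 = 0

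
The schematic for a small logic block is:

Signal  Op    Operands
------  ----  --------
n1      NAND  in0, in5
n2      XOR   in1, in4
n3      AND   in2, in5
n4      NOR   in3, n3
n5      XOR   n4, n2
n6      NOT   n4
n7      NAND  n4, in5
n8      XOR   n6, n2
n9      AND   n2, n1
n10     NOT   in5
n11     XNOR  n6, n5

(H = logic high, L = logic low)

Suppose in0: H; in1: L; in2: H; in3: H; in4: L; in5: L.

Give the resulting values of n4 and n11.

n2 = in1 XOR in4 = L XOR L = L
n3 = in2 AND in5 = H AND L = L
n4 = in3 NOR n3 = H NOR L = L
n5 = n4 XOR n2 = L XOR L = L
n6 = NOT n4 = NOT L = H
n11 = n6 XNOR n5 = H XNOR L = L

n4 = L  n11 = L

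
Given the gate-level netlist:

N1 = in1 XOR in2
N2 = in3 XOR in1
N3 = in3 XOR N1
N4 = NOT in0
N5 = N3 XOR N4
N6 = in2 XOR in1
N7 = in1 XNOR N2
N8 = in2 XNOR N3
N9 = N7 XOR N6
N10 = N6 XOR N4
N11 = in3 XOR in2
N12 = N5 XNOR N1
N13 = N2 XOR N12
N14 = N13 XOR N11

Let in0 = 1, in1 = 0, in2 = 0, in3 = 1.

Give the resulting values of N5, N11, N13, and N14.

N1 = in1 XOR in2 = 0 XOR 0 = 0
N2 = in3 XOR in1 = 1 XOR 0 = 1
N3 = in3 XOR N1 = 1 XOR 0 = 1
N4 = NOT in0 = NOT 1 = 0
N5 = N3 XOR N4 = 1 XOR 0 = 1
N11 = in3 XOR in2 = 1 XOR 0 = 1
N12 = N5 XNOR N1 = 1 XNOR 0 = 0
N13 = N2 XOR N12 = 1 XOR 0 = 1
N14 = N13 XOR N11 = 1 XOR 1 = 0

N5 = 1, N11 = 1, N13 = 1, N14 = 0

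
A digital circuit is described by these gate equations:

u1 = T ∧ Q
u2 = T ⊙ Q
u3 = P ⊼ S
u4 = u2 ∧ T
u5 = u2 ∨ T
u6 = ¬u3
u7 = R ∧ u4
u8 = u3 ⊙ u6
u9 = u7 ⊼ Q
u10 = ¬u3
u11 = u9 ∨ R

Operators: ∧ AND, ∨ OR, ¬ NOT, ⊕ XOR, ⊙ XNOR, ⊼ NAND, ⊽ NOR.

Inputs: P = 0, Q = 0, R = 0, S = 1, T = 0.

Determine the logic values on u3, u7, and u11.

u3 = 1  u7 = 0  u11 = 1

u2 = T XNOR Q = 0 XNOR 0 = 1
u3 = P NAND S = 0 NAND 1 = 1
u4 = u2 AND T = 1 AND 0 = 0
u7 = R AND u4 = 0 AND 0 = 0
u9 = u7 NAND Q = 0 NAND 0 = 1
u11 = u9 OR R = 1 OR 0 = 1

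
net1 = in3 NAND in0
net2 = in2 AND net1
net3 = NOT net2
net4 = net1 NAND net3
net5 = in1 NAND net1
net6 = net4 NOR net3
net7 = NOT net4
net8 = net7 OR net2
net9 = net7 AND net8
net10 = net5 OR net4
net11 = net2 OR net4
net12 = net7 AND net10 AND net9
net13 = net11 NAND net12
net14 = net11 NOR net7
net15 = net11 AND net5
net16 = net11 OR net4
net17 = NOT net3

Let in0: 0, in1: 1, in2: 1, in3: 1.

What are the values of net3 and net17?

net1 = in3 NAND in0 = 1 NAND 0 = 1
net2 = in2 AND net1 = 1 AND 1 = 1
net3 = NOT net2 = NOT 1 = 0
net17 = NOT net3 = NOT 0 = 1

net3 = 0, net17 = 1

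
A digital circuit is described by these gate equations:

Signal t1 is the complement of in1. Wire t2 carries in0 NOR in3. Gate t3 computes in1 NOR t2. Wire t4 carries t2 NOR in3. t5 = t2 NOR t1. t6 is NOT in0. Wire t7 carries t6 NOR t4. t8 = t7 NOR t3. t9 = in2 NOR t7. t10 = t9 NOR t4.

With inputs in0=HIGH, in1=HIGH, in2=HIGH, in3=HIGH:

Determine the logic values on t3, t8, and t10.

t3 = LOW, t8 = LOW, t10 = HIGH

t2 = in0 NOR in3 = HIGH NOR HIGH = LOW
t3 = in1 NOR t2 = HIGH NOR LOW = LOW
t4 = t2 NOR in3 = LOW NOR HIGH = LOW
t6 = NOT in0 = NOT HIGH = LOW
t7 = t6 NOR t4 = LOW NOR LOW = HIGH
t8 = t7 NOR t3 = HIGH NOR LOW = LOW
t9 = in2 NOR t7 = HIGH NOR HIGH = LOW
t10 = t9 NOR t4 = LOW NOR LOW = HIGH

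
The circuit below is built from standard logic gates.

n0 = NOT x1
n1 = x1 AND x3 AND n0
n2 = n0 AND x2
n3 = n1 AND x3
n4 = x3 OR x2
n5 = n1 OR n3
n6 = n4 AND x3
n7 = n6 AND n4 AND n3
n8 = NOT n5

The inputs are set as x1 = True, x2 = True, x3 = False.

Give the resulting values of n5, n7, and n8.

n5 = False  n7 = False  n8 = True

n0 = NOT x1 = NOT True = False
n1 = x1 AND x3 AND n0 = True AND False AND False = False
n3 = n1 AND x3 = False AND False = False
n4 = x3 OR x2 = False OR True = True
n5 = n1 OR n3 = False OR False = False
n6 = n4 AND x3 = True AND False = False
n7 = n6 AND n4 AND n3 = False AND True AND False = False
n8 = NOT n5 = NOT False = True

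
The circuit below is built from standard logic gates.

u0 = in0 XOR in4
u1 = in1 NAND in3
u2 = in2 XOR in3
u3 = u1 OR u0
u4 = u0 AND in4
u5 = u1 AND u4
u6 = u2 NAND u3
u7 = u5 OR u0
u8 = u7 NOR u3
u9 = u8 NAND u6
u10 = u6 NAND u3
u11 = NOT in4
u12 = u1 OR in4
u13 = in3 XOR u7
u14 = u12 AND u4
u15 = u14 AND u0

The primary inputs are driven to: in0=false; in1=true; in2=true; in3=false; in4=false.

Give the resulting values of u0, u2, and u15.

u0 = in0 XOR in4 = false XOR false = false
u1 = in1 NAND in3 = true NAND false = true
u2 = in2 XOR in3 = true XOR false = true
u4 = u0 AND in4 = false AND false = false
u12 = u1 OR in4 = true OR false = true
u14 = u12 AND u4 = true AND false = false
u15 = u14 AND u0 = false AND false = false

u0 = false, u2 = true, u15 = false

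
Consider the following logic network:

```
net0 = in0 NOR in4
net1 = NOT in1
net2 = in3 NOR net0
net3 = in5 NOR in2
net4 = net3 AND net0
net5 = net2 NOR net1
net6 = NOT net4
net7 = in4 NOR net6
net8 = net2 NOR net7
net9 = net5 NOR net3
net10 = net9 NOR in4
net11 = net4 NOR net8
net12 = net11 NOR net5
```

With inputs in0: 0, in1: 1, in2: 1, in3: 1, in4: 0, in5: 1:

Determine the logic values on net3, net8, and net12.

net0 = in0 NOR in4 = 0 NOR 0 = 1
net1 = NOT in1 = NOT 1 = 0
net2 = in3 NOR net0 = 1 NOR 1 = 0
net3 = in5 NOR in2 = 1 NOR 1 = 0
net4 = net3 AND net0 = 0 AND 1 = 0
net5 = net2 NOR net1 = 0 NOR 0 = 1
net6 = NOT net4 = NOT 0 = 1
net7 = in4 NOR net6 = 0 NOR 1 = 0
net8 = net2 NOR net7 = 0 NOR 0 = 1
net11 = net4 NOR net8 = 0 NOR 1 = 0
net12 = net11 NOR net5 = 0 NOR 1 = 0

net3 = 0  net8 = 1  net12 = 0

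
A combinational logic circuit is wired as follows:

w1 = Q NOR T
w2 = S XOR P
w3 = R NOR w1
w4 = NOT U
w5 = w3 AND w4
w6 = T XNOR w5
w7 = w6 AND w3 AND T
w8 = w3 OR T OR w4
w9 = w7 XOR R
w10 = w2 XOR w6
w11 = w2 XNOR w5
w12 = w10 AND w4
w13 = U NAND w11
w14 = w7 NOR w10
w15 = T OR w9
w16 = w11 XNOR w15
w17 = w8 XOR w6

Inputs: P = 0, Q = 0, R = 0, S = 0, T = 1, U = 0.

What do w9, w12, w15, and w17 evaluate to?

w1 = Q NOR T = 0 NOR 1 = 0
w2 = S XOR P = 0 XOR 0 = 0
w3 = R NOR w1 = 0 NOR 0 = 1
w4 = NOT U = NOT 0 = 1
w5 = w3 AND w4 = 1 AND 1 = 1
w6 = T XNOR w5 = 1 XNOR 1 = 1
w7 = w6 AND w3 AND T = 1 AND 1 AND 1 = 1
w8 = w3 OR T OR w4 = 1 OR 1 OR 1 = 1
w9 = w7 XOR R = 1 XOR 0 = 1
w10 = w2 XOR w6 = 0 XOR 1 = 1
w12 = w10 AND w4 = 1 AND 1 = 1
w15 = T OR w9 = 1 OR 1 = 1
w17 = w8 XOR w6 = 1 XOR 1 = 0

w9 = 1, w12 = 1, w15 = 1, w17 = 0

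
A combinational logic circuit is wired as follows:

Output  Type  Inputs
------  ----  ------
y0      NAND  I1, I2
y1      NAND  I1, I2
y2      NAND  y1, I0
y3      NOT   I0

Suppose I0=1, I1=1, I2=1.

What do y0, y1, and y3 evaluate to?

y0 = 0  y1 = 0  y3 = 0

y0 = I1 NAND I2 = 1 NAND 1 = 0
y1 = I1 NAND I2 = 1 NAND 1 = 0
y3 = NOT I0 = NOT 1 = 0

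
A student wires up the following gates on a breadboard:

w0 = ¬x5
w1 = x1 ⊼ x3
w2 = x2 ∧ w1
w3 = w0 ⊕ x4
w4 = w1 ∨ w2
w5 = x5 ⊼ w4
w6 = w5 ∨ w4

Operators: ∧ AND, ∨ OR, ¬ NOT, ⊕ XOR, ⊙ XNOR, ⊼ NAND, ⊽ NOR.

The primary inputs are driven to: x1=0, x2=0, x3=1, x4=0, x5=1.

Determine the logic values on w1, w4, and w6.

w1 = 1, w4 = 1, w6 = 1

w1 = x1 NAND x3 = 0 NAND 1 = 1
w2 = x2 AND w1 = 0 AND 1 = 0
w4 = w1 OR w2 = 1 OR 0 = 1
w5 = x5 NAND w4 = 1 NAND 1 = 0
w6 = w5 OR w4 = 0 OR 1 = 1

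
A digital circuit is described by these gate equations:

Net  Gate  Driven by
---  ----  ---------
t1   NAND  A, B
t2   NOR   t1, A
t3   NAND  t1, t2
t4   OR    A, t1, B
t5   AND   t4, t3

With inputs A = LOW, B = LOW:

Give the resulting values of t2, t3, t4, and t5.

t2 = LOW, t3 = HIGH, t4 = HIGH, t5 = HIGH

t1 = A NAND B = LOW NAND LOW = HIGH
t2 = t1 NOR A = HIGH NOR LOW = LOW
t3 = t1 NAND t2 = HIGH NAND LOW = HIGH
t4 = A OR t1 OR B = LOW OR HIGH OR LOW = HIGH
t5 = t4 AND t3 = HIGH AND HIGH = HIGH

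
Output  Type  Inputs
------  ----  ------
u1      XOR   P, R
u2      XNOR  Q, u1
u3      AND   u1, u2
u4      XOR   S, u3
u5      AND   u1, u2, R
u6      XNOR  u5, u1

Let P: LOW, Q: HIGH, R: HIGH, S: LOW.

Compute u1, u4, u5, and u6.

u1 = P XOR R = LOW XOR HIGH = HIGH
u2 = Q XNOR u1 = HIGH XNOR HIGH = HIGH
u3 = u1 AND u2 = HIGH AND HIGH = HIGH
u4 = S XOR u3 = LOW XOR HIGH = HIGH
u5 = u1 AND u2 AND R = HIGH AND HIGH AND HIGH = HIGH
u6 = u5 XNOR u1 = HIGH XNOR HIGH = HIGH

u1 = HIGH; u4 = HIGH; u5 = HIGH; u6 = HIGH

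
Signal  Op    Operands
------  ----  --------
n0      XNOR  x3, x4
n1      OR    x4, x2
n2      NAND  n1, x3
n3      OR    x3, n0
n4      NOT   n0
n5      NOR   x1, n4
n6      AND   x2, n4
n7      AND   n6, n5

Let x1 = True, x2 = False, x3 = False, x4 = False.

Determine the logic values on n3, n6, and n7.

n0 = x3 XNOR x4 = False XNOR False = True
n3 = x3 OR n0 = False OR True = True
n4 = NOT n0 = NOT True = False
n5 = x1 NOR n4 = True NOR False = False
n6 = x2 AND n4 = False AND False = False
n7 = n6 AND n5 = False AND False = False

n3 = True  n6 = False  n7 = False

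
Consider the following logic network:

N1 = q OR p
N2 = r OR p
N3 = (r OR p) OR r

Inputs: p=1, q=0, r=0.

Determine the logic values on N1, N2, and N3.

N1 = 1; N2 = 1; N3 = 1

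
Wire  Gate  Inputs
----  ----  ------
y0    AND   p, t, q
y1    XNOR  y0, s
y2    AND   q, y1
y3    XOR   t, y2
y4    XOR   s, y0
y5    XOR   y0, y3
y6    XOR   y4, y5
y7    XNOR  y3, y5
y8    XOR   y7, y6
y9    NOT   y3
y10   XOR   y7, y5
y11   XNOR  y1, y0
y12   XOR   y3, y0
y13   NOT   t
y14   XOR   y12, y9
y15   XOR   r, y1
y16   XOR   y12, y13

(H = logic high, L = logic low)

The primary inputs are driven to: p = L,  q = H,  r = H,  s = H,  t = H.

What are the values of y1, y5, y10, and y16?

y0 = p AND t AND q = L AND H AND H = L
y1 = y0 XNOR s = L XNOR H = L
y2 = q AND y1 = H AND L = L
y3 = t XOR y2 = H XOR L = H
y5 = y0 XOR y3 = L XOR H = H
y7 = y3 XNOR y5 = H XNOR H = H
y10 = y7 XOR y5 = H XOR H = L
y12 = y3 XOR y0 = H XOR L = H
y13 = NOT t = NOT H = L
y16 = y12 XOR y13 = H XOR L = H

y1 = L, y5 = H, y10 = L, y16 = H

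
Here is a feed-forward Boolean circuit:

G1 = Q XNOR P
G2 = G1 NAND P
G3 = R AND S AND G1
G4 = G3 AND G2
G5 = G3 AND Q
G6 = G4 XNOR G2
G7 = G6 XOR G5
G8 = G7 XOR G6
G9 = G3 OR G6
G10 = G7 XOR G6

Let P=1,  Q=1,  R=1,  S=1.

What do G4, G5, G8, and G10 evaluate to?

G4 = 0, G5 = 1, G8 = 1, G10 = 1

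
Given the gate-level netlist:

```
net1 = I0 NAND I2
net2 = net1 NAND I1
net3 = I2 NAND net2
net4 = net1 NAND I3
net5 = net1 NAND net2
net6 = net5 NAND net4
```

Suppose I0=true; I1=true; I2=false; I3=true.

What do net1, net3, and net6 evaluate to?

net1 = true; net3 = true; net6 = true

net1 = I0 NAND I2 = true NAND false = true
net2 = net1 NAND I1 = true NAND true = false
net3 = I2 NAND net2 = false NAND false = true
net4 = net1 NAND I3 = true NAND true = false
net5 = net1 NAND net2 = true NAND false = true
net6 = net5 NAND net4 = true NAND false = true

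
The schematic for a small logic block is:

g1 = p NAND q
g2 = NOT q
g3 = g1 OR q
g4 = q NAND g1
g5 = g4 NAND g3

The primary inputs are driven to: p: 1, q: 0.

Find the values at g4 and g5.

g1 = p NAND q = 1 NAND 0 = 1
g3 = g1 OR q = 1 OR 0 = 1
g4 = q NAND g1 = 0 NAND 1 = 1
g5 = g4 NAND g3 = 1 NAND 1 = 0

g4 = 1, g5 = 0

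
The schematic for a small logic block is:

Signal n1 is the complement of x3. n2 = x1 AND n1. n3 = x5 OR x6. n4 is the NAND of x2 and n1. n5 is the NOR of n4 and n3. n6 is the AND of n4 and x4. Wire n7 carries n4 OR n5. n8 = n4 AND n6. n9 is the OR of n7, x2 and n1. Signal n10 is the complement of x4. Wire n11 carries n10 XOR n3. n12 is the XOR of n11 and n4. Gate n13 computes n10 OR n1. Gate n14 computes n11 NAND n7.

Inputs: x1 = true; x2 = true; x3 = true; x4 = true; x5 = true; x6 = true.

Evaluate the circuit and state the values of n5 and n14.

n1 = NOT x3 = NOT true = false
n3 = x5 OR x6 = true OR true = true
n4 = x2 NAND n1 = true NAND false = true
n5 = n4 NOR n3 = true NOR true = false
n7 = n4 OR n5 = true OR false = true
n10 = NOT x4 = NOT true = false
n11 = n10 XOR n3 = false XOR true = true
n14 = n11 NAND n7 = true NAND true = false

n5 = false, n14 = false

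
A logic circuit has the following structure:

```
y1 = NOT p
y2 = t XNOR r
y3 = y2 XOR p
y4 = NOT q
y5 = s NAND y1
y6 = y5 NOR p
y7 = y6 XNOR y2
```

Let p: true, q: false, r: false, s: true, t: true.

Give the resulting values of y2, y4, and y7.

y2 = false  y4 = true  y7 = true

y1 = NOT p = NOT true = false
y2 = t XNOR r = true XNOR false = false
y4 = NOT q = NOT false = true
y5 = s NAND y1 = true NAND false = true
y6 = y5 NOR p = true NOR true = false
y7 = y6 XNOR y2 = false XNOR false = true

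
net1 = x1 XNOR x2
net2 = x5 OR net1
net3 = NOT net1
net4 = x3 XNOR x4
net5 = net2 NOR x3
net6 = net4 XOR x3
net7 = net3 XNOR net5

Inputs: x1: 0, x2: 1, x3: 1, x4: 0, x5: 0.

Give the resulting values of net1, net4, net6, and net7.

net1 = 0, net4 = 0, net6 = 1, net7 = 0

net1 = x1 XNOR x2 = 0 XNOR 1 = 0
net2 = x5 OR net1 = 0 OR 0 = 0
net3 = NOT net1 = NOT 0 = 1
net4 = x3 XNOR x4 = 1 XNOR 0 = 0
net5 = net2 NOR x3 = 0 NOR 1 = 0
net6 = net4 XOR x3 = 0 XOR 1 = 1
net7 = net3 XNOR net5 = 1 XNOR 0 = 0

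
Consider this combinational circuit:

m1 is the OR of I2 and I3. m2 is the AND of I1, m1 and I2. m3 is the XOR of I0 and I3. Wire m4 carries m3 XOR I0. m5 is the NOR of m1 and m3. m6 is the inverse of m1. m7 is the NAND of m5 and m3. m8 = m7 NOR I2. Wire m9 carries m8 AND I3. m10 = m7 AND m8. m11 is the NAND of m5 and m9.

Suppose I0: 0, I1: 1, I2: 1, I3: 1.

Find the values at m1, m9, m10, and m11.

m1 = 1; m9 = 0; m10 = 0; m11 = 1

m1 = I2 OR I3 = 1 OR 1 = 1
m3 = I0 XOR I3 = 0 XOR 1 = 1
m5 = m1 NOR m3 = 1 NOR 1 = 0
m7 = m5 NAND m3 = 0 NAND 1 = 1
m8 = m7 NOR I2 = 1 NOR 1 = 0
m9 = m8 AND I3 = 0 AND 1 = 0
m10 = m7 AND m8 = 1 AND 0 = 0
m11 = m5 NAND m9 = 0 NAND 0 = 1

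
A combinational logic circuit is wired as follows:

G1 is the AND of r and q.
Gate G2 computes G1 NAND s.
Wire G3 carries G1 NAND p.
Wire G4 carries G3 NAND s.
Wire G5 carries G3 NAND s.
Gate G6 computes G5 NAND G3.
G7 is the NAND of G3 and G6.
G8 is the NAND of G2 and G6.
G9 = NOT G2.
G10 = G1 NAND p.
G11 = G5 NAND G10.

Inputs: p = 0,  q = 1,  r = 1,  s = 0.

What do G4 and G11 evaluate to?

G1 = r AND q = 1 AND 1 = 1
G3 = G1 NAND p = 1 NAND 0 = 1
G4 = G3 NAND s = 1 NAND 0 = 1
G5 = G3 NAND s = 1 NAND 0 = 1
G10 = G1 NAND p = 1 NAND 0 = 1
G11 = G5 NAND G10 = 1 NAND 1 = 0

G4 = 1; G11 = 0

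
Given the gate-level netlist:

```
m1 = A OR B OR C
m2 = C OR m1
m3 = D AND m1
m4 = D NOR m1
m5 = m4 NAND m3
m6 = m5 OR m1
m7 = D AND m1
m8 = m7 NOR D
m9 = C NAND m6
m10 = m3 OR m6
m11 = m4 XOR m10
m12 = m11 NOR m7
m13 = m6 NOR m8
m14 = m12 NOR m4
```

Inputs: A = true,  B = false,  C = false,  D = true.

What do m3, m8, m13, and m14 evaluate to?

m3 = true  m8 = false  m13 = false  m14 = true

m1 = A OR B OR C = true OR false OR false = true
m3 = D AND m1 = true AND true = true
m4 = D NOR m1 = true NOR true = false
m5 = m4 NAND m3 = false NAND true = true
m6 = m5 OR m1 = true OR true = true
m7 = D AND m1 = true AND true = true
m8 = m7 NOR D = true NOR true = false
m10 = m3 OR m6 = true OR true = true
m11 = m4 XOR m10 = false XOR true = true
m12 = m11 NOR m7 = true NOR true = false
m13 = m6 NOR m8 = true NOR false = false
m14 = m12 NOR m4 = false NOR false = true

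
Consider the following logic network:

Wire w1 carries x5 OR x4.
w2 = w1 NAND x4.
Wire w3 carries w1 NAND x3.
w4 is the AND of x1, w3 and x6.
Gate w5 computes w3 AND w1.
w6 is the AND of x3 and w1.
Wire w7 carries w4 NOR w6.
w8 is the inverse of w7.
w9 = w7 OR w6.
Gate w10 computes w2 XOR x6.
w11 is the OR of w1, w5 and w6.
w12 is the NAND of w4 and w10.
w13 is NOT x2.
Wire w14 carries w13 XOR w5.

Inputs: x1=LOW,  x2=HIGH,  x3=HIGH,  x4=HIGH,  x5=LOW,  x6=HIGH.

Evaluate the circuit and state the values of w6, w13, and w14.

w6 = HIGH; w13 = LOW; w14 = LOW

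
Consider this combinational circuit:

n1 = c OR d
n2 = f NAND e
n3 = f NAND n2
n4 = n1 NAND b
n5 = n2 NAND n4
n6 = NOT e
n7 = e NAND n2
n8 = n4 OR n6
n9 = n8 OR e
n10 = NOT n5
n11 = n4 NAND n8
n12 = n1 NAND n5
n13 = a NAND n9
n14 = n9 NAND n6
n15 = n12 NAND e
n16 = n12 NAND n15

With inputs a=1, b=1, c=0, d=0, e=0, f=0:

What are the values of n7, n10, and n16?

n7 = 1  n10 = 1  n16 = 0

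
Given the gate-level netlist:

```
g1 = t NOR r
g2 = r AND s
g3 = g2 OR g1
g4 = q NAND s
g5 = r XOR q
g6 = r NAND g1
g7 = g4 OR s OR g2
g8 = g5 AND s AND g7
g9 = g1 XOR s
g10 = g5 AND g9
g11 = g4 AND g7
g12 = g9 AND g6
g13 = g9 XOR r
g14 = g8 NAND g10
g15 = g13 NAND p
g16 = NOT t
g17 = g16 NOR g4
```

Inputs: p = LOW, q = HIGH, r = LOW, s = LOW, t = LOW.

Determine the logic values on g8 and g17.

g2 = r AND s = LOW AND LOW = LOW
g4 = q NAND s = HIGH NAND LOW = HIGH
g5 = r XOR q = LOW XOR HIGH = HIGH
g7 = g4 OR s OR g2 = HIGH OR LOW OR LOW = HIGH
g8 = g5 AND s AND g7 = HIGH AND LOW AND HIGH = LOW
g16 = NOT t = NOT LOW = HIGH
g17 = g16 NOR g4 = HIGH NOR HIGH = LOW

g8 = LOW  g17 = LOW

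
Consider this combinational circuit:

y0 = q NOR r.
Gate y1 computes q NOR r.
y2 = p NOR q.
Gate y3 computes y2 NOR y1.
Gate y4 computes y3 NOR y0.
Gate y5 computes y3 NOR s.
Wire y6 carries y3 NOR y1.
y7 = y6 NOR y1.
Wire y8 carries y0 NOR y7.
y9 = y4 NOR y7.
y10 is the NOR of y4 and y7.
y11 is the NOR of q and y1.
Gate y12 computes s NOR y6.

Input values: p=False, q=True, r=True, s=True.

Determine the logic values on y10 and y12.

y0 = q NOR r = True NOR True = False
y1 = q NOR r = True NOR True = False
y2 = p NOR q = False NOR True = False
y3 = y2 NOR y1 = False NOR False = True
y4 = y3 NOR y0 = True NOR False = False
y6 = y3 NOR y1 = True NOR False = False
y7 = y6 NOR y1 = False NOR False = True
y10 = y4 NOR y7 = False NOR True = False
y12 = s NOR y6 = True NOR False = False

y10 = False; y12 = False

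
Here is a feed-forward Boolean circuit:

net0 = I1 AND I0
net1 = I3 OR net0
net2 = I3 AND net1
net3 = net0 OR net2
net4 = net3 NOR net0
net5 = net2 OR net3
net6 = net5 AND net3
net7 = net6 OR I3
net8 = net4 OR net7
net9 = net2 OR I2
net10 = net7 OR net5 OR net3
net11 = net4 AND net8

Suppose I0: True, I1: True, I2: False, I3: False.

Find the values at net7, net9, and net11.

net0 = I1 AND I0 = True AND True = True
net1 = I3 OR net0 = False OR True = True
net2 = I3 AND net1 = False AND True = False
net3 = net0 OR net2 = True OR False = True
net4 = net3 NOR net0 = True NOR True = False
net5 = net2 OR net3 = False OR True = True
net6 = net5 AND net3 = True AND True = True
net7 = net6 OR I3 = True OR False = True
net8 = net4 OR net7 = False OR True = True
net9 = net2 OR I2 = False OR False = False
net11 = net4 AND net8 = False AND True = False

net7 = True; net9 = False; net11 = False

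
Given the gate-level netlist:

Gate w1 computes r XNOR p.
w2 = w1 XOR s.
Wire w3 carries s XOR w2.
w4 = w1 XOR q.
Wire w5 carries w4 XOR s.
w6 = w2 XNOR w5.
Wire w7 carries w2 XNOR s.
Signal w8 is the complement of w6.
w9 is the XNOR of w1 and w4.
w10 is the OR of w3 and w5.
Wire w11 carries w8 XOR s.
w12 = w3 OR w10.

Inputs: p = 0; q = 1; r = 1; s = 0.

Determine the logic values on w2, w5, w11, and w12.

w1 = r XNOR p = 1 XNOR 0 = 0
w2 = w1 XOR s = 0 XOR 0 = 0
w3 = s XOR w2 = 0 XOR 0 = 0
w4 = w1 XOR q = 0 XOR 1 = 1
w5 = w4 XOR s = 1 XOR 0 = 1
w6 = w2 XNOR w5 = 0 XNOR 1 = 0
w8 = NOT w6 = NOT 0 = 1
w10 = w3 OR w5 = 0 OR 1 = 1
w11 = w8 XOR s = 1 XOR 0 = 1
w12 = w3 OR w10 = 0 OR 1 = 1

w2 = 0, w5 = 1, w11 = 1, w12 = 1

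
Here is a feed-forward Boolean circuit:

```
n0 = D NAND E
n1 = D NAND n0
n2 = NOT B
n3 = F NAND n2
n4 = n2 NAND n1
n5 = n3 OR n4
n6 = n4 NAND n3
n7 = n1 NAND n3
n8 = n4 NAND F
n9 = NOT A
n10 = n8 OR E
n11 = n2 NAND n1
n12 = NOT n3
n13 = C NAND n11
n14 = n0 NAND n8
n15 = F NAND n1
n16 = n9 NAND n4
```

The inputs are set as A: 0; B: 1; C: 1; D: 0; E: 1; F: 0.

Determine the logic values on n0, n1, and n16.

n0 = 1, n1 = 1, n16 = 0

n0 = D NAND E = 0 NAND 1 = 1
n1 = D NAND n0 = 0 NAND 1 = 1
n2 = NOT B = NOT 1 = 0
n4 = n2 NAND n1 = 0 NAND 1 = 1
n9 = NOT A = NOT 0 = 1
n16 = n9 NAND n4 = 1 NAND 1 = 0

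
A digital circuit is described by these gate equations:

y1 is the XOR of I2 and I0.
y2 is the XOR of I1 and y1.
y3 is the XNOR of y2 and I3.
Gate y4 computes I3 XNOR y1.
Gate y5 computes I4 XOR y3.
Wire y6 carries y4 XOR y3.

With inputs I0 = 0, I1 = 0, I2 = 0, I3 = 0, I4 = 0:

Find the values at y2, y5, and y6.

y1 = I2 XOR I0 = 0 XOR 0 = 0
y2 = I1 XOR y1 = 0 XOR 0 = 0
y3 = y2 XNOR I3 = 0 XNOR 0 = 1
y4 = I3 XNOR y1 = 0 XNOR 0 = 1
y5 = I4 XOR y3 = 0 XOR 1 = 1
y6 = y4 XOR y3 = 1 XOR 1 = 0

y2 = 0, y5 = 1, y6 = 0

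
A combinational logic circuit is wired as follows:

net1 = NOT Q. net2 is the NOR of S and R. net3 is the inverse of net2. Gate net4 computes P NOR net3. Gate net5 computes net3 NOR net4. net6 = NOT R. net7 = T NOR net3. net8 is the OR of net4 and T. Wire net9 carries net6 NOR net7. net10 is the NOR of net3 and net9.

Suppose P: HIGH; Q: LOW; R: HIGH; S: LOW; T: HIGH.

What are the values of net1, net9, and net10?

net1 = HIGH  net9 = HIGH  net10 = LOW

net1 = NOT Q = NOT LOW = HIGH
net2 = S NOR R = LOW NOR HIGH = LOW
net3 = NOT net2 = NOT LOW = HIGH
net6 = NOT R = NOT HIGH = LOW
net7 = T NOR net3 = HIGH NOR HIGH = LOW
net9 = net6 NOR net7 = LOW NOR LOW = HIGH
net10 = net3 NOR net9 = HIGH NOR HIGH = LOW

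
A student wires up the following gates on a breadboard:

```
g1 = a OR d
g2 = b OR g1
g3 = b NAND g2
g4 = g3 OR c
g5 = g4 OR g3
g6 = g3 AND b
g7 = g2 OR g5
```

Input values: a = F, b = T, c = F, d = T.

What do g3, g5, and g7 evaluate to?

g1 = a OR d = F OR T = T
g2 = b OR g1 = T OR T = T
g3 = b NAND g2 = T NAND T = F
g4 = g3 OR c = F OR F = F
g5 = g4 OR g3 = F OR F = F
g7 = g2 OR g5 = T OR F = T

g3 = F, g5 = F, g7 = T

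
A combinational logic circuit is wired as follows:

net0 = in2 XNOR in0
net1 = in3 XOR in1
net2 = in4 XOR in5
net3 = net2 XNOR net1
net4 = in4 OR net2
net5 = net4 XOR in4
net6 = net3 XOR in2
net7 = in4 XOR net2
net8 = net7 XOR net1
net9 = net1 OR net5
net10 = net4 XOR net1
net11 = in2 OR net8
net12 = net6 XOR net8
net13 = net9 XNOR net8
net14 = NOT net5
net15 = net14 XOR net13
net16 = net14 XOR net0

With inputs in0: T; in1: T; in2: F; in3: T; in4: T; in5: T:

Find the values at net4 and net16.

net0 = in2 XNOR in0 = F XNOR T = F
net2 = in4 XOR in5 = T XOR T = F
net4 = in4 OR net2 = T OR F = T
net5 = net4 XOR in4 = T XOR T = F
net14 = NOT net5 = NOT F = T
net16 = net14 XOR net0 = T XOR F = T

net4 = T, net16 = T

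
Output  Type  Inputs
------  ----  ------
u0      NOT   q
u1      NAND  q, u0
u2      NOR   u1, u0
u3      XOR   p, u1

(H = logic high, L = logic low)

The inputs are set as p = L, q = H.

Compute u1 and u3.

u0 = NOT q = NOT H = L
u1 = q NAND u0 = H NAND L = H
u3 = p XOR u1 = L XOR H = H

u1 = H, u3 = H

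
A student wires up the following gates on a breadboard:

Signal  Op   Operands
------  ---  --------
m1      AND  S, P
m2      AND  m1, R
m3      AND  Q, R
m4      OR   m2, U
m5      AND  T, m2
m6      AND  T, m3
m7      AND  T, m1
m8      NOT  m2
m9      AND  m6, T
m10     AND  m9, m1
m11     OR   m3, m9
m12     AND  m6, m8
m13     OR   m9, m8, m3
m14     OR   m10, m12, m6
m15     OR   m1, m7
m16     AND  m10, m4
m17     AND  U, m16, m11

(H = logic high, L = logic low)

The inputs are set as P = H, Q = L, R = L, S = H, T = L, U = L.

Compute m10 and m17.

m10 = L, m17 = L

m1 = S AND P = H AND H = H
m2 = m1 AND R = H AND L = L
m3 = Q AND R = L AND L = L
m4 = m2 OR U = L OR L = L
m6 = T AND m3 = L AND L = L
m9 = m6 AND T = L AND L = L
m10 = m9 AND m1 = L AND H = L
m11 = m3 OR m9 = L OR L = L
m16 = m10 AND m4 = L AND L = L
m17 = U AND m16 AND m11 = L AND L AND L = L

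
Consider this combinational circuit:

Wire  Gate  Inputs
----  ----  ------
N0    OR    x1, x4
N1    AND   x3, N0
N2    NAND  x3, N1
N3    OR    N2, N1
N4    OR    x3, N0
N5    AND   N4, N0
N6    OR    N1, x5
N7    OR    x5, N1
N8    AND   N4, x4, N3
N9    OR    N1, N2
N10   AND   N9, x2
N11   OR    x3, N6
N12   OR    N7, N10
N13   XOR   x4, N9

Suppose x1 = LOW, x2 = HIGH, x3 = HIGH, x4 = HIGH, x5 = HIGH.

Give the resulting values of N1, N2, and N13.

N0 = x1 OR x4 = LOW OR HIGH = HIGH
N1 = x3 AND N0 = HIGH AND HIGH = HIGH
N2 = x3 NAND N1 = HIGH NAND HIGH = LOW
N9 = N1 OR N2 = HIGH OR LOW = HIGH
N13 = x4 XOR N9 = HIGH XOR HIGH = LOW

N1 = HIGH, N2 = LOW, N13 = LOW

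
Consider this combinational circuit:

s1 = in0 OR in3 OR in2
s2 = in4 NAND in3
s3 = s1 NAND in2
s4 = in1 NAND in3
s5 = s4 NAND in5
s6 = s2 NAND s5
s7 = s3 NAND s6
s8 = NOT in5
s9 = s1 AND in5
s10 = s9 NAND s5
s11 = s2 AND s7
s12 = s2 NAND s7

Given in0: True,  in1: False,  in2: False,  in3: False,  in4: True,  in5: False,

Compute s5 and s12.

s5 = True, s12 = False

s1 = in0 OR in3 OR in2 = True OR False OR False = True
s2 = in4 NAND in3 = True NAND False = True
s3 = s1 NAND in2 = True NAND False = True
s4 = in1 NAND in3 = False NAND False = True
s5 = s4 NAND in5 = True NAND False = True
s6 = s2 NAND s5 = True NAND True = False
s7 = s3 NAND s6 = True NAND False = True
s12 = s2 NAND s7 = True NAND True = False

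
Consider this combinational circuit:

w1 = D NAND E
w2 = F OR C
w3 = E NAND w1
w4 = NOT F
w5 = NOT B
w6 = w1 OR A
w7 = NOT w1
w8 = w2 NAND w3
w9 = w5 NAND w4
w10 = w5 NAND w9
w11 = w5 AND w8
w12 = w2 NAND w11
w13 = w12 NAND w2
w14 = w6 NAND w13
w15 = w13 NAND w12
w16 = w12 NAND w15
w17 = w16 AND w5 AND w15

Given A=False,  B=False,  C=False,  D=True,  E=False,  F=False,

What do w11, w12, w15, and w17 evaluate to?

w11 = True, w12 = True, w15 = False, w17 = False

w1 = D NAND E = True NAND False = True
w2 = F OR C = False OR False = False
w3 = E NAND w1 = False NAND True = True
w5 = NOT B = NOT False = True
w8 = w2 NAND w3 = False NAND True = True
w11 = w5 AND w8 = True AND True = True
w12 = w2 NAND w11 = False NAND True = True
w13 = w12 NAND w2 = True NAND False = True
w15 = w13 NAND w12 = True NAND True = False
w16 = w12 NAND w15 = True NAND False = True
w17 = w16 AND w5 AND w15 = True AND True AND False = False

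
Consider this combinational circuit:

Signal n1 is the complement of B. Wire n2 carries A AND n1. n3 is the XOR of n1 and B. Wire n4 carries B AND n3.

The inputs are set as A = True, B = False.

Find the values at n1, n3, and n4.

n1 = NOT B = NOT False = True
n3 = n1 XOR B = True XOR False = True
n4 = B AND n3 = False AND True = False

n1 = True, n3 = True, n4 = False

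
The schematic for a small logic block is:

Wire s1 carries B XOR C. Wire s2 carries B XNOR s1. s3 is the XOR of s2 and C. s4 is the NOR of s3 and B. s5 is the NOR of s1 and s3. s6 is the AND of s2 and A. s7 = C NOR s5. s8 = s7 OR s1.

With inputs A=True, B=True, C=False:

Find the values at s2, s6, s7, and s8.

s1 = B XOR C = True XOR False = True
s2 = B XNOR s1 = True XNOR True = True
s3 = s2 XOR C = True XOR False = True
s5 = s1 NOR s3 = True NOR True = False
s6 = s2 AND A = True AND True = True
s7 = C NOR s5 = False NOR False = True
s8 = s7 OR s1 = True OR True = True

s2 = True, s6 = True, s7 = True, s8 = True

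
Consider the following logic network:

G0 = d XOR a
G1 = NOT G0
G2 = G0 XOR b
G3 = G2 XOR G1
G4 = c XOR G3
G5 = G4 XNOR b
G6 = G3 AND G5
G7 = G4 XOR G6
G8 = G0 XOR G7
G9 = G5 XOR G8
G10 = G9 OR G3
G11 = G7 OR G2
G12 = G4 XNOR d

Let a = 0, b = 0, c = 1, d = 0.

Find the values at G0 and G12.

G0 = d XOR a = 0 XOR 0 = 0
G1 = NOT G0 = NOT 0 = 1
G2 = G0 XOR b = 0 XOR 0 = 0
G3 = G2 XOR G1 = 0 XOR 1 = 1
G4 = c XOR G3 = 1 XOR 1 = 0
G12 = G4 XNOR d = 0 XNOR 0 = 1

G0 = 0  G12 = 1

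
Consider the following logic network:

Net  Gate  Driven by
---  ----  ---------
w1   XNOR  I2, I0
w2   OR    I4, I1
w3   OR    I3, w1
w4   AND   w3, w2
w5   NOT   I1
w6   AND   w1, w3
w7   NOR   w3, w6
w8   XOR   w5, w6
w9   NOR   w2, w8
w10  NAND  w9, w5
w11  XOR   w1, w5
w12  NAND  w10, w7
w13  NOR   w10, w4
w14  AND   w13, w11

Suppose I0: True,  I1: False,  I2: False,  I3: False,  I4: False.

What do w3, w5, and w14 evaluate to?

w1 = I2 XNOR I0 = False XNOR True = False
w2 = I4 OR I1 = False OR False = False
w3 = I3 OR w1 = False OR False = False
w4 = w3 AND w2 = False AND False = False
w5 = NOT I1 = NOT False = True
w6 = w1 AND w3 = False AND False = False
w8 = w5 XOR w6 = True XOR False = True
w9 = w2 NOR w8 = False NOR True = False
w10 = w9 NAND w5 = False NAND True = True
w11 = w1 XOR w5 = False XOR True = True
w13 = w10 NOR w4 = True NOR False = False
w14 = w13 AND w11 = False AND True = False

w3 = False  w5 = True  w14 = False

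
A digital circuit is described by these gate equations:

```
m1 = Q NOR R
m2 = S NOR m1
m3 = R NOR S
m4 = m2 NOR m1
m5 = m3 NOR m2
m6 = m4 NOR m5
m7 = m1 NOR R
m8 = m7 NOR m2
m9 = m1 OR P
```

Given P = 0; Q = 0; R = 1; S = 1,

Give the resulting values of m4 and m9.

m1 = Q NOR R = 0 NOR 1 = 0
m2 = S NOR m1 = 1 NOR 0 = 0
m4 = m2 NOR m1 = 0 NOR 0 = 1
m9 = m1 OR P = 0 OR 0 = 0

m4 = 1  m9 = 0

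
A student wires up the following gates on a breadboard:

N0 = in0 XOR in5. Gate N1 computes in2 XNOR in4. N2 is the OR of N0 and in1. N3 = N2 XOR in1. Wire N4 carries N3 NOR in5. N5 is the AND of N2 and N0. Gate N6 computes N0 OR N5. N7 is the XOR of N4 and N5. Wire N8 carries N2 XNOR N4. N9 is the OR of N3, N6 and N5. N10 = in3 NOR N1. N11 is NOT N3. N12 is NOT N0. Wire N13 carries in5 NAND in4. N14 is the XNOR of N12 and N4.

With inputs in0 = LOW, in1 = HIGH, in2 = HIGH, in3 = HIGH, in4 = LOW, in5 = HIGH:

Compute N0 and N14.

N0 = HIGH, N14 = HIGH

N0 = in0 XOR in5 = LOW XOR HIGH = HIGH
N2 = N0 OR in1 = HIGH OR HIGH = HIGH
N3 = N2 XOR in1 = HIGH XOR HIGH = LOW
N4 = N3 NOR in5 = LOW NOR HIGH = LOW
N12 = NOT N0 = NOT HIGH = LOW
N14 = N12 XNOR N4 = LOW XNOR LOW = HIGH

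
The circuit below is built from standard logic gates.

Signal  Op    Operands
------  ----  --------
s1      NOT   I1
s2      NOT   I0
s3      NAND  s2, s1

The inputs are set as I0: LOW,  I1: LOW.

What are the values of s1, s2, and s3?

s1 = NOT I1 = NOT LOW = HIGH
s2 = NOT I0 = NOT LOW = HIGH
s3 = s2 NAND s1 = HIGH NAND HIGH = LOW

s1 = HIGH, s2 = HIGH, s3 = LOW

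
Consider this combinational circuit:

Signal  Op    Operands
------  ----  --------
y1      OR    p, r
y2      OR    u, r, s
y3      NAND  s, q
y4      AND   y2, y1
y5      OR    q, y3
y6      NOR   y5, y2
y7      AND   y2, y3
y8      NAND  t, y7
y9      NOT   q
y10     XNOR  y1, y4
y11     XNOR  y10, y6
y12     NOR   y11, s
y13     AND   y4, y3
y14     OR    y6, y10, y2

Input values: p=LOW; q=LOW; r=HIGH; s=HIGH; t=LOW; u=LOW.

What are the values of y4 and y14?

y4 = HIGH, y14 = HIGH

y1 = p OR r = LOW OR HIGH = HIGH
y2 = u OR r OR s = LOW OR HIGH OR HIGH = HIGH
y3 = s NAND q = HIGH NAND LOW = HIGH
y4 = y2 AND y1 = HIGH AND HIGH = HIGH
y5 = q OR y3 = LOW OR HIGH = HIGH
y6 = y5 NOR y2 = HIGH NOR HIGH = LOW
y10 = y1 XNOR y4 = HIGH XNOR HIGH = HIGH
y14 = y6 OR y10 OR y2 = LOW OR HIGH OR HIGH = HIGH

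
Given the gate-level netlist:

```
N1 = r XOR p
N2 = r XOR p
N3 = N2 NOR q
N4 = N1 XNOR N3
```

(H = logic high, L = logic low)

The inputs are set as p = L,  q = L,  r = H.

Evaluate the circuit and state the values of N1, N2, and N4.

N1 = r XOR p = H XOR L = H
N2 = r XOR p = H XOR L = H
N3 = N2 NOR q = H NOR L = L
N4 = N1 XNOR N3 = H XNOR L = L

N1 = H; N2 = H; N4 = L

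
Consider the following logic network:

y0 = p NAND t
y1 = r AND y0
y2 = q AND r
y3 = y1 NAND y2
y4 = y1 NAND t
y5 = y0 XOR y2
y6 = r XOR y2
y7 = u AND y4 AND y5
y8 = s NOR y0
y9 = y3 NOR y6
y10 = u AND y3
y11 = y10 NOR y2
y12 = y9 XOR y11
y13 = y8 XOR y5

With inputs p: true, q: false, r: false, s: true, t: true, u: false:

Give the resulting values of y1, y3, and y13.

y1 = false  y3 = true  y13 = false

y0 = p NAND t = true NAND true = false
y1 = r AND y0 = false AND false = false
y2 = q AND r = false AND false = false
y3 = y1 NAND y2 = false NAND false = true
y5 = y0 XOR y2 = false XOR false = false
y8 = s NOR y0 = true NOR false = false
y13 = y8 XOR y5 = false XOR false = false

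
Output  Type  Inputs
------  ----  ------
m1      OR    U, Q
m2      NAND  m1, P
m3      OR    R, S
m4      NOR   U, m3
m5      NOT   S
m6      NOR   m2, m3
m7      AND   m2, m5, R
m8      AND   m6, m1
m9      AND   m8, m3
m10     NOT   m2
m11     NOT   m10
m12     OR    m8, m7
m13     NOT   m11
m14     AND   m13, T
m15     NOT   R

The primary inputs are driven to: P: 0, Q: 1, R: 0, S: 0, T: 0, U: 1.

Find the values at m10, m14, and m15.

m10 = 0  m14 = 0  m15 = 1

m1 = U OR Q = 1 OR 1 = 1
m2 = m1 NAND P = 1 NAND 0 = 1
m10 = NOT m2 = NOT 1 = 0
m11 = NOT m10 = NOT 0 = 1
m13 = NOT m11 = NOT 1 = 0
m14 = m13 AND T = 0 AND 0 = 0
m15 = NOT R = NOT 0 = 1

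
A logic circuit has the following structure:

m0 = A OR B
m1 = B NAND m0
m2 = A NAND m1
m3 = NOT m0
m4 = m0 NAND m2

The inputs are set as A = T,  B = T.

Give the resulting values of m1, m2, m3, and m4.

m1 = F; m2 = T; m3 = F; m4 = F

m0 = A OR B = T OR T = T
m1 = B NAND m0 = T NAND T = F
m2 = A NAND m1 = T NAND F = T
m3 = NOT m0 = NOT T = F
m4 = m0 NAND m2 = T NAND T = F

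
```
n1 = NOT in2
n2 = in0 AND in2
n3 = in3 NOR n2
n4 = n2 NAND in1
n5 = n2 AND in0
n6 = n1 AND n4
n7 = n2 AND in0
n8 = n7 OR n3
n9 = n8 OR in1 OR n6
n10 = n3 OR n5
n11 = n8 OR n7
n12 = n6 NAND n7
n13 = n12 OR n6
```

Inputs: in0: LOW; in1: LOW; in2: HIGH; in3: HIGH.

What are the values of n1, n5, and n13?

n1 = NOT in2 = NOT HIGH = LOW
n2 = in0 AND in2 = LOW AND HIGH = LOW
n4 = n2 NAND in1 = LOW NAND LOW = HIGH
n5 = n2 AND in0 = LOW AND LOW = LOW
n6 = n1 AND n4 = LOW AND HIGH = LOW
n7 = n2 AND in0 = LOW AND LOW = LOW
n12 = n6 NAND n7 = LOW NAND LOW = HIGH
n13 = n12 OR n6 = HIGH OR LOW = HIGH

n1 = LOW; n5 = LOW; n13 = HIGH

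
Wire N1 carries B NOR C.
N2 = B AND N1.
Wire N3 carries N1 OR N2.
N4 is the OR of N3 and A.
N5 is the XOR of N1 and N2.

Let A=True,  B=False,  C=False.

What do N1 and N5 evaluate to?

N1 = True; N5 = True

N1 = B NOR C = False NOR False = True
N2 = B AND N1 = False AND True = False
N5 = N1 XOR N2 = True XOR False = True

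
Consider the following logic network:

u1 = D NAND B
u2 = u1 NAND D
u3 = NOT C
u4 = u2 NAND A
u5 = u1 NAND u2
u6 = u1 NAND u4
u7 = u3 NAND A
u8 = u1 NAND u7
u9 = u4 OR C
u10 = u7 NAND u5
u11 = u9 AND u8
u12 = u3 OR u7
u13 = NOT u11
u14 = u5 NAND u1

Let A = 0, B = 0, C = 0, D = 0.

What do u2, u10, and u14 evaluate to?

u2 = 1, u10 = 1, u14 = 1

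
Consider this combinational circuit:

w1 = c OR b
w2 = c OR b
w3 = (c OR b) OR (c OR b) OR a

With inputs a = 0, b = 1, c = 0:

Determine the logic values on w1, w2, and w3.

w1 = 1, w2 = 1, w3 = 1

w1 = 0 OR 1 = 1
w2 = 0 OR 1 = 1
w3 = (0 OR 1) OR (0 OR 1) OR 0 = 1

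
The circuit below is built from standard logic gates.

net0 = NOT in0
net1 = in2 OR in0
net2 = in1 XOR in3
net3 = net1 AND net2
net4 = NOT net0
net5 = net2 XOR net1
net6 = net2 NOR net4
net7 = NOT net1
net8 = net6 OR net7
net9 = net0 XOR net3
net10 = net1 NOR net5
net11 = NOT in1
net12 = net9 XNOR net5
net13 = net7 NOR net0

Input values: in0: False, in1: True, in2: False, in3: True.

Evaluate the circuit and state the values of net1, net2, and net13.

net0 = NOT in0 = NOT False = True
net1 = in2 OR in0 = False OR False = False
net2 = in1 XOR in3 = True XOR True = False
net7 = NOT net1 = NOT False = True
net13 = net7 NOR net0 = True NOR True = False

net1 = False; net2 = False; net13 = False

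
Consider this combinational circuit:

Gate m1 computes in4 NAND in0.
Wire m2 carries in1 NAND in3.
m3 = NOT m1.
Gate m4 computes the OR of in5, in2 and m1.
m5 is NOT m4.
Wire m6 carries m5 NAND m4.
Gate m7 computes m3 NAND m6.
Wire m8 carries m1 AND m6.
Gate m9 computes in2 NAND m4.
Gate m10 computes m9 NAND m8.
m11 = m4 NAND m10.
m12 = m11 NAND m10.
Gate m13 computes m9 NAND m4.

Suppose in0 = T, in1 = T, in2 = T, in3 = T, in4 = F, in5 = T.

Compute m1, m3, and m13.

m1 = in4 NAND in0 = F NAND T = T
m3 = NOT m1 = NOT T = F
m4 = in5 OR in2 OR m1 = T OR T OR T = T
m9 = in2 NAND m4 = T NAND T = F
m13 = m9 NAND m4 = F NAND T = T

m1 = T, m3 = F, m13 = T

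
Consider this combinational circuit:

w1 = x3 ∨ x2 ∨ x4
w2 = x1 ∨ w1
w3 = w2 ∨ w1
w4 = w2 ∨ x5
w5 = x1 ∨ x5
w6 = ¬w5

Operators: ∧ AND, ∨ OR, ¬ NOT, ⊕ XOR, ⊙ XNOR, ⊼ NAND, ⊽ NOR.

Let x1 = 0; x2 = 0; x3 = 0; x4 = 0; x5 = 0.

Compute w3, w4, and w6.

w3 = 0; w4 = 0; w6 = 1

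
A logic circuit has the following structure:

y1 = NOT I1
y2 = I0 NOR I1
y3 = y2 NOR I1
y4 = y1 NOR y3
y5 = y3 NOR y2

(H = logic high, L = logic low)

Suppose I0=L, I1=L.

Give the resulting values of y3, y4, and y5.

y1 = NOT I1 = NOT L = H
y2 = I0 NOR I1 = L NOR L = H
y3 = y2 NOR I1 = H NOR L = L
y4 = y1 NOR y3 = H NOR L = L
y5 = y3 NOR y2 = L NOR H = L

y3 = L; y4 = L; y5 = L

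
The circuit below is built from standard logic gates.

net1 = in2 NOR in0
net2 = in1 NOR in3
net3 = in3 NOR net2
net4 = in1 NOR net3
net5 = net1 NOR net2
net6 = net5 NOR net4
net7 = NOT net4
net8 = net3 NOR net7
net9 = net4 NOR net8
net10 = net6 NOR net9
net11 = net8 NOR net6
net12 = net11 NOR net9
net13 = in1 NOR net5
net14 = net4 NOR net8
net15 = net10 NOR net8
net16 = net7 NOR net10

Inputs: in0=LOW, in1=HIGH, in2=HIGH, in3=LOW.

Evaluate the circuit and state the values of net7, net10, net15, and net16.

net1 = in2 NOR in0 = HIGH NOR LOW = LOW
net2 = in1 NOR in3 = HIGH NOR LOW = LOW
net3 = in3 NOR net2 = LOW NOR LOW = HIGH
net4 = in1 NOR net3 = HIGH NOR HIGH = LOW
net5 = net1 NOR net2 = LOW NOR LOW = HIGH
net6 = net5 NOR net4 = HIGH NOR LOW = LOW
net7 = NOT net4 = NOT LOW = HIGH
net8 = net3 NOR net7 = HIGH NOR HIGH = LOW
net9 = net4 NOR net8 = LOW NOR LOW = HIGH
net10 = net6 NOR net9 = LOW NOR HIGH = LOW
net15 = net10 NOR net8 = LOW NOR LOW = HIGH
net16 = net7 NOR net10 = HIGH NOR LOW = LOW

net7 = HIGH  net10 = LOW  net15 = HIGH  net16 = LOW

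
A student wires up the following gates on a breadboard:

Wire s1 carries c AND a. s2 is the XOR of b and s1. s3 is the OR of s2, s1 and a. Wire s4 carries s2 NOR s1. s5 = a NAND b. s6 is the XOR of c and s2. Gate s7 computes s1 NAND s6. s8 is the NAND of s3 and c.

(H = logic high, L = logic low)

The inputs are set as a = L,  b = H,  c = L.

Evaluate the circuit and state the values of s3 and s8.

s1 = c AND a = L AND L = L
s2 = b XOR s1 = H XOR L = H
s3 = s2 OR s1 OR a = H OR L OR L = H
s8 = s3 NAND c = H NAND L = H

s3 = H, s8 = H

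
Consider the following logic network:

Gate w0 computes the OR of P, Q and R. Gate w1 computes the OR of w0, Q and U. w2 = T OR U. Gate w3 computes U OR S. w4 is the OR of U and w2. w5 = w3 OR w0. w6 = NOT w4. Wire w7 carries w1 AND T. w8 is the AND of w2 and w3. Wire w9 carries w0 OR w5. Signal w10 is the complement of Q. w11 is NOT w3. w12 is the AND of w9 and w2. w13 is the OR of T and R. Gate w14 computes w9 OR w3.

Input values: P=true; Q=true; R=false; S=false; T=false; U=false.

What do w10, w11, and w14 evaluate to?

w10 = false  w11 = true  w14 = true

w0 = P OR Q OR R = true OR true OR false = true
w3 = U OR S = false OR false = false
w5 = w3 OR w0 = false OR true = true
w9 = w0 OR w5 = true OR true = true
w10 = NOT Q = NOT true = false
w11 = NOT w3 = NOT false = true
w14 = w9 OR w3 = true OR false = true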